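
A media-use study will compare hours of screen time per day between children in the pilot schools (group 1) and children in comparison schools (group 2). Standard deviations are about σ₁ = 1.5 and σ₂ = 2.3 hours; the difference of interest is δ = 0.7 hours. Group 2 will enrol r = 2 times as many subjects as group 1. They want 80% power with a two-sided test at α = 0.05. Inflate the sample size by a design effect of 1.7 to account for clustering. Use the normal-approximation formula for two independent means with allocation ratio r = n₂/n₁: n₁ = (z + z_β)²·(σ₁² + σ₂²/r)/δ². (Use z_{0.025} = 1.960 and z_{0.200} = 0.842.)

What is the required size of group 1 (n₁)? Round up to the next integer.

n₁ = (z_{α/2} + z_β)² · (σ₁² + σ₂²/r) / δ²
   = (1.960 + 0.842)² · (1.5² + 2.3²/2) / 0.7²
   = 7.8512 · (2.25 + 2.645) / 0.49
   = 7.8512 · 4.895 / 0.49
   = 78.43
Design effect: 1.7 × 78.43 = 133.33.
Round up → n₁ = 134; n₂ = r·n₁ = 2 × 134 = 268.

n₁ = 134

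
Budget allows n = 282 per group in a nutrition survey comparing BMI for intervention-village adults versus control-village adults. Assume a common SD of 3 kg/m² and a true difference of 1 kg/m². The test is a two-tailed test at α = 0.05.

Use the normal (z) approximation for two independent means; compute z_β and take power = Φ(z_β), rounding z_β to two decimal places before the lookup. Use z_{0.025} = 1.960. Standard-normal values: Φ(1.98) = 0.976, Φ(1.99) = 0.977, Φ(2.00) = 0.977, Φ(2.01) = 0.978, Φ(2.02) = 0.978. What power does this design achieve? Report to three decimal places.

Power ≈ 0.977

z_β = δ·√(n/(σ₁²+σ₂²)) − z_{α/2}
    = 1 · √(282/18) − 1.960
    = 1 · 3.95811 − 1.960
    = 3.9581 − 1.960 = 1.9981 → 2.00
Power = Φ(2.00) = 0.977.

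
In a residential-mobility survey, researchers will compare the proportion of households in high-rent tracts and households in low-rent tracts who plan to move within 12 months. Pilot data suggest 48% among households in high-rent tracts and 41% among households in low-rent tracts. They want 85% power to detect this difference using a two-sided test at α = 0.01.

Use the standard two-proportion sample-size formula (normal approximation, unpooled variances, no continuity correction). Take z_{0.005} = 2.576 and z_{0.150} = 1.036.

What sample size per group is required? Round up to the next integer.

n = 1309 per group

n = (z_{α/2} + z_β)² · [p₁(1−p₁) + p₂(1−p₂)] / (p₁ − p₂)²
  = (2.576 + 1.036)² · (0.48·0.52 + 0.41·0.59) / (0.07)²
  = (3.612)² · (0.2496 + 0.2419) / 0.0049
  = 13.0465 · 0.4915 / 0.0049
  = 1308.65
Round up → n = 1309 per group.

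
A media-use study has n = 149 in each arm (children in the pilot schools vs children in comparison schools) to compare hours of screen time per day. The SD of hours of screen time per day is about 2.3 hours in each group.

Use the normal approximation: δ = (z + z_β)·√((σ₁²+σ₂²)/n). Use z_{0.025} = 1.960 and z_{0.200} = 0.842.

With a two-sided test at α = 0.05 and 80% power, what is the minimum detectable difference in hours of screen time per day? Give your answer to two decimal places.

Minimum detectable difference ≈ 0.75 hours

δ = (z_{α/2} + z_β) · √((σ₁²+σ₂²)/n)
  = (1.960 + 0.842) · √(10.58/149)
  = 2.802 · √0.07101
  = 2.802 · 0.2665
  = 0.7467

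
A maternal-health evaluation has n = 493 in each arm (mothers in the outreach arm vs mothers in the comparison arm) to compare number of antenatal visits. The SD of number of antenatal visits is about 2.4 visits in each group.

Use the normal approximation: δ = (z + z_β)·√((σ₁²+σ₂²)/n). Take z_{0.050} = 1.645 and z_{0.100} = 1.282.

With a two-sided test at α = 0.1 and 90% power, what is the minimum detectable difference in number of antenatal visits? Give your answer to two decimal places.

δ = (z_{α/2} + z_β) · √((σ₁²+σ₂²)/n)
  = (1.645 + 1.282) · √(11.52/493)
  = 2.927 · √0.02337
  = 2.927 · 0.1529
  = 0.4474

Minimum detectable difference ≈ 0.45 visits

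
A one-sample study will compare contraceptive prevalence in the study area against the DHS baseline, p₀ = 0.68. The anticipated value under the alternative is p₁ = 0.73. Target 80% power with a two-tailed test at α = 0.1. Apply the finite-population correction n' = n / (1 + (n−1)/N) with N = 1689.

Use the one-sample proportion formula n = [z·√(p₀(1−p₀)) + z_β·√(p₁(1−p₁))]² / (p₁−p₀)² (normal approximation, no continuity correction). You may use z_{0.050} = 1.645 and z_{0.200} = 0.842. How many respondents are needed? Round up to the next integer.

n = 399

n = [z_{α/2}·√(p₀q₀) + z_β·√(p₁q₁)]² / (p₁ − p₀)²
  = [1.645·√(0.68·0.32) + 0.842·√(0.73·0.27)]² / (0.05)²
  = [1.645·0.4665 + 0.842·0.4440]² / 0.0025
  = [1.1412]² / 0.0025
  = 520.90
Finite-population correction (N = 1689): 520.90 / (1 + (520.90 − 1)/1689) = 398.30.
Round up → n = 399.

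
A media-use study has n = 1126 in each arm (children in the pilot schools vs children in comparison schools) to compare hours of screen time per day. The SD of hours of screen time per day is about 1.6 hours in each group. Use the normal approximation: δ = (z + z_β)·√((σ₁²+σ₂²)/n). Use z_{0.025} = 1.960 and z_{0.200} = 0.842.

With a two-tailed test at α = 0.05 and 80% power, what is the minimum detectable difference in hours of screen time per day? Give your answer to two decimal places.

Minimum detectable difference ≈ 0.19 hours

δ = (z_{α/2} + z_β) · √((σ₁²+σ₂²)/n)
  = (1.960 + 0.842) · √(5.12/1126)
  = 2.802 · √0.00455
  = 2.802 · 0.0674
  = 0.1889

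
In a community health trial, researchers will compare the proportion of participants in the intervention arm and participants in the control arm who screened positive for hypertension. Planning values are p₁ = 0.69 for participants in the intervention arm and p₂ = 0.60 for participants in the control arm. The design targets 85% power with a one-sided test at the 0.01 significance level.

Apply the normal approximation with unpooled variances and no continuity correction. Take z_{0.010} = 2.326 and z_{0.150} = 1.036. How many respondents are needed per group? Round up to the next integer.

n = (z_α + z_β)² · [p₁(1−p₁) + p₂(1−p₂)] / (p₁ − p₂)²
  = (2.326 + 1.036)² · (0.69·0.31 + 0.60·0.40) / (0.09)²
  = (3.362)² · (0.2139 + 0.2400) / 0.0081
  = 11.3030 · 0.4539 / 0.0081
  = 633.39
Round up → n = 634 per group.

n = 634 per group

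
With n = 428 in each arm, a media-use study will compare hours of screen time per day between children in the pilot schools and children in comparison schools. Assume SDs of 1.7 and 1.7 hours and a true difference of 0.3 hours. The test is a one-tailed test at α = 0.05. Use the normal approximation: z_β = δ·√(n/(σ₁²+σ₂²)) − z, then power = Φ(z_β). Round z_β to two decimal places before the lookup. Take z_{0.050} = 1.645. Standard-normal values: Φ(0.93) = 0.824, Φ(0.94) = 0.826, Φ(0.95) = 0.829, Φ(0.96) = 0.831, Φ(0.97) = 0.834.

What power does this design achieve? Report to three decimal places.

z_β = δ·√(n/(σ₁²+σ₂²)) − z_α
    = 0.3 · √(428/5.78) − 1.645
    = 0.3 · 8.60514 − 1.645
    = 2.5815 − 1.645 = 0.9365 → 0.94
Power = Φ(0.94) = 0.826.

Power ≈ 0.826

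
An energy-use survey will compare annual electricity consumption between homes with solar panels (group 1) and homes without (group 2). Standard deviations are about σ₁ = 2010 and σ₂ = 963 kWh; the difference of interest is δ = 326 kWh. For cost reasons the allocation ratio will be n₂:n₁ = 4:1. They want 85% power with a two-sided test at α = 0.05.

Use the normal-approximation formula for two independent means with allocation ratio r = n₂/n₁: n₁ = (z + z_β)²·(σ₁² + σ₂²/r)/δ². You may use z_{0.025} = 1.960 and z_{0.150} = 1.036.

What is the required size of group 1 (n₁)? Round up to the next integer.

n₁ = 361

n₁ = (z_{α/2} + z_β)² · (σ₁² + σ₂²/r) / δ²
   = (1.960 + 1.036)² · (2010² + 963²/4) / 326²
   = 8.9760 · (4040100 + 231842.2) / 106276
   = 8.9760 · 4271942.2 / 106276
   = 360.81
Round up → n₁ = 361; n₂ = r·n₁ = 4 × 361 = 1444.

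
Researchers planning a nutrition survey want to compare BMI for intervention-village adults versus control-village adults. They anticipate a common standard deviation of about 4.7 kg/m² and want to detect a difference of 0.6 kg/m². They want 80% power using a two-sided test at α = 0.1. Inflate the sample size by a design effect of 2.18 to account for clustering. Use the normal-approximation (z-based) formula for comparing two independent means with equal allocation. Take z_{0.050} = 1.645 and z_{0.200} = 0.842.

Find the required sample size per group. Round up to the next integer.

n = 1655 per group

n = (z_{α/2} + z_β)² · (σ₁² + σ₂²) / δ²
  = (1.645 + 0.842)² · (2·4.7² = 44.18) / 0.6²
  = 6.1852 · 44.18 / 0.36
  = 759.06
Design effect: 2.18 × 759.06 = 1654.75.
Round up → n = 1655 per group.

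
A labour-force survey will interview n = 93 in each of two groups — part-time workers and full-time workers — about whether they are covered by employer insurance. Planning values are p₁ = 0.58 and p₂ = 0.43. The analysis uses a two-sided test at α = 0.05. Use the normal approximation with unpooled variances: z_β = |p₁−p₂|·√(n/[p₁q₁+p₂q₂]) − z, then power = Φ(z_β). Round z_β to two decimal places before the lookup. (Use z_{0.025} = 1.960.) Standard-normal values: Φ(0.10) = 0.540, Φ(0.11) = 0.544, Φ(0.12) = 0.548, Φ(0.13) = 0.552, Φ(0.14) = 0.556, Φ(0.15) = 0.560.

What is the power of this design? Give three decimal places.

z_β = |p₁−p₂|·√(n/[p₁q₁+p₂q₂]) − z_{α/2}
    = 0.15 · √(93/0.4887) − 1.960
    = 0.15 · 13.7950 − 1.960
    = 2.0692 − 1.960 = 0.1092 → 0.11
Power = Φ(0.11) = 0.544.

Power ≈ 0.544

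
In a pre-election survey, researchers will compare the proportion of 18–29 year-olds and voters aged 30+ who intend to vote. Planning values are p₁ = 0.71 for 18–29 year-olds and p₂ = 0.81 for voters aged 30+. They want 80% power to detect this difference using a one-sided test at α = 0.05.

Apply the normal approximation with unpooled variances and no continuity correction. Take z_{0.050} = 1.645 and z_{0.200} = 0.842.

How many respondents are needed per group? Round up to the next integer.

n = 223 per group

n = (z_α + z_β)² · [p₁(1−p₁) + p₂(1−p₂)] / (p₁ − p₂)²
  = (1.645 + 0.842)² · (0.71·0.29 + 0.81·0.19) / (-0.10)²
  = (2.487)² · (0.2059 + 0.1539) / 0.0100
  = 6.1852 · 0.3598 / 0.0100
  = 222.54
Round up → n = 223 per group.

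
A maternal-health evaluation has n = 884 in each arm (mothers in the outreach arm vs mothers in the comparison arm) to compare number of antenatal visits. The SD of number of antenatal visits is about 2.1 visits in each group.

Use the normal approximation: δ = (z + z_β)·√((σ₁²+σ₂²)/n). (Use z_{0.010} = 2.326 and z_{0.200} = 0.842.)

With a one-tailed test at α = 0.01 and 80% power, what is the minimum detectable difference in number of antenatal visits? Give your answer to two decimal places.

δ = (z_α + z_β) · √((σ₁²+σ₂²)/n)
  = (2.326 + 0.842) · √(8.82/884)
  = 3.168 · √0.00998
  = 3.168 · 0.0999
  = 0.3164

Minimum detectable difference ≈ 0.32 visits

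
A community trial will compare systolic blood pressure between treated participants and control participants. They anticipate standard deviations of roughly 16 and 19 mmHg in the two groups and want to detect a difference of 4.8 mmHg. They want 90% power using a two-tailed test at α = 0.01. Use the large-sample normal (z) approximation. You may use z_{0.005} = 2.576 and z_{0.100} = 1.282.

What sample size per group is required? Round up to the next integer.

n = 399 per group

n = (z_{α/2} + z_β)² · (σ₁² + σ₂²) / δ²
  = (2.576 + 1.282)² · (16² + 19² = 617) / 4.8²
  = 14.8842 · 617 / 23.04
  = 398.59
Round up → n = 399 per group.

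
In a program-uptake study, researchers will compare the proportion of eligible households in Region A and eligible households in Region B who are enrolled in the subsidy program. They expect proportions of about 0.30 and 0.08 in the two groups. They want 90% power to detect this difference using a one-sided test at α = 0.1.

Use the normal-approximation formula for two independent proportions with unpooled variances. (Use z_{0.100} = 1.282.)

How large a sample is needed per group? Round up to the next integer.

n = (z_α + z_β)² · [p₁(1−p₁) + p₂(1−p₂)] / (p₁ − p₂)²
  = (1.282 + 1.282)² · (0.30·0.70 + 0.08·0.92) / (0.22)²
  = (2.564)² · (0.2100 + 0.0736) / 0.0484
  = 6.5741 · 0.2836 / 0.0484
  = 38.52
Round up → n = 39 per group.

n = 39 per group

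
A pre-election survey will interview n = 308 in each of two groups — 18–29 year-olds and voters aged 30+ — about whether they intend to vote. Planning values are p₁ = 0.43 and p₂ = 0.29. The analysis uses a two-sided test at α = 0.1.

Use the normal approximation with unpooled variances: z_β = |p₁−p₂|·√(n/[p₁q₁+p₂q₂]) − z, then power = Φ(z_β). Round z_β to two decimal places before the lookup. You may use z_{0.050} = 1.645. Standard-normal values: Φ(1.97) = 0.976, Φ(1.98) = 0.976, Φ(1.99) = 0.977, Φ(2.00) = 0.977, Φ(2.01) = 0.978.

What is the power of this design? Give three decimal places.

z_β = |p₁−p₂|·√(n/[p₁q₁+p₂q₂]) − z_{α/2}
    = 0.14 · √(308/0.4510) − 1.645
    = 0.14 · 26.1329 − 1.645
    = 3.6586 − 1.645 = 2.0136 → 2.01
Power = Φ(2.01) = 0.978.

Power ≈ 0.978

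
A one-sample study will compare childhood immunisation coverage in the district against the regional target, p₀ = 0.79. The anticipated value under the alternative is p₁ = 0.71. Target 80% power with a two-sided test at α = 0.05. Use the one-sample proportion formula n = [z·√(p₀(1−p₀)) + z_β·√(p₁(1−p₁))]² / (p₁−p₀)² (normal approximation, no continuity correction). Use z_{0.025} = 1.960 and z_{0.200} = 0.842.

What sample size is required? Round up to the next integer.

n = [z_{α/2}·√(p₀q₀) + z_β·√(p₁q₁)]² / (p₁ − p₀)²
  = [1.960·√(0.79·0.21) + 0.842·√(0.71·0.29)]² / (-0.08)²
  = [1.960·0.4073 + 0.842·0.4538]² / 0.0064
  = [1.1804]² / 0.0064
  = 217.71
Round up → n = 218.

n = 218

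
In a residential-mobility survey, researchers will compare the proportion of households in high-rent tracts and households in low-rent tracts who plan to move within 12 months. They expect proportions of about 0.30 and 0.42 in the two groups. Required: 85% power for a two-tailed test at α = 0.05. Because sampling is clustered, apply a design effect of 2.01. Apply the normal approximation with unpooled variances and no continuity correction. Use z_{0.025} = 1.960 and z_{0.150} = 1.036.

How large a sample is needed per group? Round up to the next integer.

n = (z_{α/2} + z_β)² · [p₁(1−p₁) + p₂(1−p₂)] / (p₁ − p₂)²
  = (1.960 + 1.036)² · (0.30·0.70 + 0.42·0.58) / (-0.12)²
  = (2.996)² · (0.2100 + 0.2436) / 0.0144
  = 8.9760 · 0.4536 / 0.0144
  = 282.74
Design effect: 2.01 × 282.74 = 568.32.
Round up → n = 569 per group.

n = 569 per group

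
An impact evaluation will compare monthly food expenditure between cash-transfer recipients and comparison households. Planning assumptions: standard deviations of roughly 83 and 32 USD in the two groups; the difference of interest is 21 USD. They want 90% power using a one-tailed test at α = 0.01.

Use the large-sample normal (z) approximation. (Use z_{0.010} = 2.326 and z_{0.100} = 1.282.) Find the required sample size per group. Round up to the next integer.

n = 234 per group

n = (z_α + z_β)² · (σ₁² + σ₂²) / δ²
  = (2.326 + 1.282)² · (83² + 32² = 7913) / 21²
  = 13.0177 · 7913 / 441
  = 233.58
Round up → n = 234 per group.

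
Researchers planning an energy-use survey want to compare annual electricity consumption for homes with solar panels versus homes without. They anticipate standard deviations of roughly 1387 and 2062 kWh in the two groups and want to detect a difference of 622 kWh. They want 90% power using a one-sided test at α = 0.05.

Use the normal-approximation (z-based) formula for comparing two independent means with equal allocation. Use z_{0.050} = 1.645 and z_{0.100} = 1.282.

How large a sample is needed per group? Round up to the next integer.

n = (z_α + z_β)² · (σ₁² + σ₂²) / δ²
  = (1.645 + 1.282)² · (1387² + 2062² = 6175613) / 622²
  = 8.5673 · 6175613 / 386884
  = 136.76
Round up → n = 137 per group.

n = 137 per group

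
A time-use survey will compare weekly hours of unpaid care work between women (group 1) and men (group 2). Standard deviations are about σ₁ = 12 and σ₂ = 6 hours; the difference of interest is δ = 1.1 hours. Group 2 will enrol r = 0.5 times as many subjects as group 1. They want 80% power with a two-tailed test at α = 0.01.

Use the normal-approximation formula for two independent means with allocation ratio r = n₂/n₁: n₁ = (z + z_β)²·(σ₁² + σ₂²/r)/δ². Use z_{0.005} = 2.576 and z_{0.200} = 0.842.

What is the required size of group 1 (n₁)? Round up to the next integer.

n₁ = (z_{α/2} + z_β)² · (σ₁² + σ₂²/r) / δ²
   = (2.576 + 0.842)² · (12² + 6²/0.5) / 1.1²
   = 11.6827 · (144 + 72) / 1.21
   = 11.6827 · 216 / 1.21
   = 2085.51
Round up → n₁ = 2086; n₂ = r·n₁ = 0.5 × 2086 = 1043.

n₁ = 2086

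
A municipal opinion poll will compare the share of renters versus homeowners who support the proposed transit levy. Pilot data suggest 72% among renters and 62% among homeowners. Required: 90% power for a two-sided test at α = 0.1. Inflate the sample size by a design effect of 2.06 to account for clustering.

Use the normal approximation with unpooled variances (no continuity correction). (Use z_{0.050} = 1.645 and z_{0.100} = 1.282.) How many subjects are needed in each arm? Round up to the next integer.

n = 772 per group

n = (z_{α/2} + z_β)² · [p₁(1−p₁) + p₂(1−p₂)] / (p₁ − p₂)²
  = (1.645 + 1.282)² · (0.72·0.28 + 0.62·0.38) / (0.10)²
  = (2.927)² · (0.2016 + 0.2356) / 0.0100
  = 8.5673 · 0.4372 / 0.0100
  = 374.56
Design effect: 2.06 × 374.56 = 771.60.
Round up → n = 772 per group.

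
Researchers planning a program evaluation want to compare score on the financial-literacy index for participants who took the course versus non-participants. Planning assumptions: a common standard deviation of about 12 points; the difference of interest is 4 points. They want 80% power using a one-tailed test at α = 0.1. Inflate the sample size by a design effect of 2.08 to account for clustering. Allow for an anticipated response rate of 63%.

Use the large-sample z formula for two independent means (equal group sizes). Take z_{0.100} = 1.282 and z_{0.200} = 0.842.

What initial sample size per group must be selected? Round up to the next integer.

n = 269 per group

n = (z_α + z_β)² · (σ₁² + σ₂²) / δ²
  = (1.282 + 0.842)² · (2·12² = 288) / 4²
  = 4.5114 · 288 / 16
  = 81.20
Design effect: 2.08 × 81.20 = 168.91.
Adjust for 63% response: 168.91 / 0.63 = 268.10.
Round up → n = 269 per group.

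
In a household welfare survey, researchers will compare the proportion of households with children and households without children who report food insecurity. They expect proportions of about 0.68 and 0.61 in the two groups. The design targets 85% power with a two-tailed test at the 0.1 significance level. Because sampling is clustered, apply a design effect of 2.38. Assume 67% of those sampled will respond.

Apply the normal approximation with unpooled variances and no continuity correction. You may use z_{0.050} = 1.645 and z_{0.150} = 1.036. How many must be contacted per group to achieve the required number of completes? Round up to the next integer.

n = 2374 per group

n = (z_{α/2} + z_β)² · [p₁(1−p₁) + p₂(1−p₂)] / (p₁ − p₂)²
  = (1.645 + 1.036)² · (0.68·0.32 + 0.61·0.39) / (0.07)²
  = (2.681)² · (0.2176 + 0.2379) / 0.0049
  = 7.1878 · 0.4555 / 0.0049
  = 668.17
Design effect: 2.38 × 668.17 = 1590.24.
Adjust for 67% response: 1590.24 / 0.67 = 2373.49.
Round up → n = 2374 per group.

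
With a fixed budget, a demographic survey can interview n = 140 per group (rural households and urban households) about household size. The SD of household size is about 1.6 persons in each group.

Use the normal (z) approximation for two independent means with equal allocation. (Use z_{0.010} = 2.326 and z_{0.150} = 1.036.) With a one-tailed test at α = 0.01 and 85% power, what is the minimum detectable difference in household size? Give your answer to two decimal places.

Minimum detectable difference ≈ 0.64 persons

δ = (z_α + z_β) · √((σ₁²+σ₂²)/n)
  = (2.326 + 1.036) · √(5.12/140)
  = 3.362 · √0.03657
  = 3.362 · 0.1912
  = 0.6429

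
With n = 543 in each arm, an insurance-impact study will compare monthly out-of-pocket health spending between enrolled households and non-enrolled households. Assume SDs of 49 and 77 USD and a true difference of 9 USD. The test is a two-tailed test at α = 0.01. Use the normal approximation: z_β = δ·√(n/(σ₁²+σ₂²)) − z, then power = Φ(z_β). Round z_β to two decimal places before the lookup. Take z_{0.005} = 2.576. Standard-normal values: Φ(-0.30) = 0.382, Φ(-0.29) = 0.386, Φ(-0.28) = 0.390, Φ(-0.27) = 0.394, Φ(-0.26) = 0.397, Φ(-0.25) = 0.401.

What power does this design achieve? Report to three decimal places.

z_β = δ·√(n/(σ₁²+σ₂²)) − z_{α/2}
    = 9 · √(543/8330) − 2.576
    = 9 · 0.25532 − 2.576
    = 2.2978 − 2.576 = -0.2782 → -0.28
Power = Φ(-0.28) = 0.390.

Power ≈ 0.390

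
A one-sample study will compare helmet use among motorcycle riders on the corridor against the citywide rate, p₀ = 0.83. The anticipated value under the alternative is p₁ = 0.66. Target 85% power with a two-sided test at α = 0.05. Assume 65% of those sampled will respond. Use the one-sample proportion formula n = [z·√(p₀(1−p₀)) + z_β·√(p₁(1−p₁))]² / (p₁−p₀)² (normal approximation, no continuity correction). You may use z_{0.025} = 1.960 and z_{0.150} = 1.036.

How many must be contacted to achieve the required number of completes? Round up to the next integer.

n = [z_{α/2}·√(p₀q₀) + z_β·√(p₁q₁)]² / (p₁ − p₀)²
  = [1.960·√(0.83·0.17) + 1.036·√(0.66·0.34)]² / (-0.17)²
  = [1.960·0.3756 + 1.036·0.4737]² / 0.0289
  = [1.2270]² / 0.0289
  = 52.09
Adjust for 65% response: 52.09 / 0.65 = 80.15.
Round up → n = 81.

n = 81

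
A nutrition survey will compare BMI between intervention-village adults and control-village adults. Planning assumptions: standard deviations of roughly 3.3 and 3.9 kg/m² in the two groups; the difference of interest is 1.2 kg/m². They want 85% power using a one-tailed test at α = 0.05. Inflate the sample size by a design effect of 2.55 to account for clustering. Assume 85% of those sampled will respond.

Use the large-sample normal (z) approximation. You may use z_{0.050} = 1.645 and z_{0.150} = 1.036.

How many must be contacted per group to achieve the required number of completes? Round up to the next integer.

n = (z_α + z_β)² · (σ₁² + σ₂²) / δ²
  = (1.645 + 1.036)² · (3.3² + 3.9² = 26.1) / 1.2²
  = 7.1878 · 26.1 / 1.44
  = 130.28
Design effect: 2.55 × 130.28 = 332.21.
Adjust for 85% response: 332.21 / 0.85 = 390.83.
Round up → n = 391 per group.

n = 391 per group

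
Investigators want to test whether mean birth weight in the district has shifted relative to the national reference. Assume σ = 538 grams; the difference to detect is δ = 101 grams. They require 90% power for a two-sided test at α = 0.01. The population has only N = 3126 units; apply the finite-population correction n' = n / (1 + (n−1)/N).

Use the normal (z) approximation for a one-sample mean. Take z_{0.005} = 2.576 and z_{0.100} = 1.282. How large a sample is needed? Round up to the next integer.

n = 373

n = (z_{α/2} + z_β)² · σ² / δ²
  = (2.576 + 1.282)² · 538² / 101²
  = 14.8842 · 289444 / 10201
  = 422.32
Finite-population correction (N = 3126): 422.32 / (1 + (422.32 − 1)/3126) = 372.16.
Round up → n = 373.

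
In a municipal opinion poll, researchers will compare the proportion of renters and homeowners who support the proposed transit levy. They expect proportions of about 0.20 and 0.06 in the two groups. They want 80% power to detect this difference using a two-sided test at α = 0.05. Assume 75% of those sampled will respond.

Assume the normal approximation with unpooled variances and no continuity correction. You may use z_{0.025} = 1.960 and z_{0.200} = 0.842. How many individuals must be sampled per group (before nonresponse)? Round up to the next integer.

n = 116 per group

n = (z_{α/2} + z_β)² · [p₁(1−p₁) + p₂(1−p₂)] / (p₁ − p₂)²
  = (1.960 + 0.842)² · (0.20·0.80 + 0.06·0.94) / (0.14)²
  = (2.802)² · (0.1600 + 0.0564) / 0.0196
  = 7.8512 · 0.2164 / 0.0196
  = 86.68
Adjust for 75% response: 86.68 / 0.75 = 115.58.
Round up → n = 116 per group.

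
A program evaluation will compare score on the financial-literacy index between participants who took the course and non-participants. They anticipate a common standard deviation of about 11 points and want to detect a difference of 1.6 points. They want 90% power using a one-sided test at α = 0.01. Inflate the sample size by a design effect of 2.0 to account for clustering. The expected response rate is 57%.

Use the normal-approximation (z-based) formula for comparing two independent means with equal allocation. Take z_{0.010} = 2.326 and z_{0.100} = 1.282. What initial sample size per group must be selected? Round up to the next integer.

n = 4318 per group

n = (z_α + z_β)² · (σ₁² + σ₂²) / δ²
  = (2.326 + 1.282)² · (2·11² = 242) / 1.6²
  = 13.0177 · 242 / 2.56
  = 1230.58
Design effect: 2.0 × 1230.58 = 2461.15.
Adjust for 57% response: 2461.15 / 0.57 = 4317.81.
Round up → n = 4318 per group.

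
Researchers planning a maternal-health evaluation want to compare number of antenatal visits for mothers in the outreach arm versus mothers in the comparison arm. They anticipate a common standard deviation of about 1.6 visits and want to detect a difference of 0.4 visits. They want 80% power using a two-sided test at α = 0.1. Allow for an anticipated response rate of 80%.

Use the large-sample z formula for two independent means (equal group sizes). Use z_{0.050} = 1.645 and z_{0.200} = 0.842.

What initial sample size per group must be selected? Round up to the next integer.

n = 248 per group

n = (z_{α/2} + z_β)² · (σ₁² + σ₂²) / δ²
  = (1.645 + 0.842)² · (2·1.6² = 5.12) / 0.4²
  = 6.1852 · 5.12 / 0.16
  = 197.93
Adjust for 80% response: 197.93 / 0.80 = 247.41.
Round up → n = 248 per group.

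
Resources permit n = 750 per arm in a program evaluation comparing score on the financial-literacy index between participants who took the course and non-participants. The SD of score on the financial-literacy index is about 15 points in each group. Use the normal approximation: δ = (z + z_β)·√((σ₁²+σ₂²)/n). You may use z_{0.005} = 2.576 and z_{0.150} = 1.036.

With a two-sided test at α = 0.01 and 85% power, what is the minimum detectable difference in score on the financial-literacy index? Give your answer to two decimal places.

δ = (z_{α/2} + z_β) · √((σ₁²+σ₂²)/n)
  = (2.576 + 1.036) · √(450/750)
  = 3.612 · √0.6
  = 3.612 · 0.7746
  = 2.7978

Minimum detectable difference ≈ 2.80 points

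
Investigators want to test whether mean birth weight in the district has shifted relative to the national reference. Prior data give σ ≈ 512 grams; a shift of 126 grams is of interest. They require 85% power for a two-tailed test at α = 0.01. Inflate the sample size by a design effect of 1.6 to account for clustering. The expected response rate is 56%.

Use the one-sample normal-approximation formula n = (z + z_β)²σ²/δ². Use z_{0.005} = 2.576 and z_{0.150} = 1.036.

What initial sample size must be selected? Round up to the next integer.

n = (z_{α/2} + z_β)² · σ² / δ²
  = (2.576 + 1.036)² · 512² / 126²
  = 13.0465 · 262144 / 15876
  = 215.42
Design effect: 1.6 × 215.42 = 344.68.
Adjust for 56% response: 344.68 / 0.56 = 615.50.
Round up → n = 616.

n = 616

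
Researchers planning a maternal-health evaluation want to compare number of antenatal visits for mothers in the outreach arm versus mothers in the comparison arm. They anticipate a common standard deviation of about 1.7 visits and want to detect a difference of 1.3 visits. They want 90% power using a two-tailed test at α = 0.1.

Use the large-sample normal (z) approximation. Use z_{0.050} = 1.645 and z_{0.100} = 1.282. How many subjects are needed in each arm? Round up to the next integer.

n = 30 per group

n = (z_{α/2} + z_β)² · (σ₁² + σ₂²) / δ²
  = (1.645 + 1.282)² · (2·1.7² = 5.78) / 1.3²
  = 8.5673 · 5.78 / 1.69
  = 29.30
Round up → n = 30 per group.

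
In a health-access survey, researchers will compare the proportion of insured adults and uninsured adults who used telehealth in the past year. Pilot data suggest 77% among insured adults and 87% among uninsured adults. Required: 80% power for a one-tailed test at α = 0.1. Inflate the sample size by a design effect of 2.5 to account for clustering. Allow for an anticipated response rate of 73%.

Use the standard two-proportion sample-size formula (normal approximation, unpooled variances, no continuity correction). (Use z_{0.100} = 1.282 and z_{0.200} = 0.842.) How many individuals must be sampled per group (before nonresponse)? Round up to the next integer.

n = 449 per group

n = (z_α + z_β)² · [p₁(1−p₁) + p₂(1−p₂)] / (p₁ − p₂)²
  = (1.282 + 0.842)² · (0.77·0.23 + 0.87·0.13) / (-0.10)²
  = (2.124)² · (0.1771 + 0.1131) / 0.0100
  = 4.5114 · 0.2902 / 0.0100
  = 130.92
Design effect: 2.5 × 130.92 = 327.30.
Adjust for 73% response: 327.30 / 0.73 = 448.36.
Round up → n = 449 per group.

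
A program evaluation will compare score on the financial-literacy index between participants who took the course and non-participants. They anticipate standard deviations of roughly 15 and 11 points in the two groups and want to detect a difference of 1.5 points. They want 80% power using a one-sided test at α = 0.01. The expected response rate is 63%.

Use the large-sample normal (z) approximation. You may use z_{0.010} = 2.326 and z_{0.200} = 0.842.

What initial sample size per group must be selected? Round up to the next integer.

n = (z_α + z_β)² · (σ₁² + σ₂²) / δ²
  = (2.326 + 0.842)² · (15² + 11² = 346) / 1.5²
  = 10.0362 · 346 / 2.25
  = 1543.35
Adjust for 63% response: 1543.35 / 0.63 = 2449.76.
Round up → n = 2450 per group.

n = 2450 per group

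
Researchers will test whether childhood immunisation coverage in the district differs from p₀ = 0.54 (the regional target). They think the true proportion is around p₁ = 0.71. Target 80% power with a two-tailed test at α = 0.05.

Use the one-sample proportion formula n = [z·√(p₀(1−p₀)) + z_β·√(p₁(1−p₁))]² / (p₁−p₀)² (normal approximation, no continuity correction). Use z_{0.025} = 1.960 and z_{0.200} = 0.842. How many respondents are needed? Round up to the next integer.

n = 64

n = [z_{α/2}·√(p₀q₀) + z_β·√(p₁q₁)]² / (p₁ − p₀)²
  = [1.960·√(0.54·0.46) + 0.842·√(0.71·0.29)]² / (0.17)²
  = [1.960·0.4984 + 0.842·0.4538]² / 0.0289
  = [1.3589]² / 0.0289
  = 63.90
Round up → n = 64.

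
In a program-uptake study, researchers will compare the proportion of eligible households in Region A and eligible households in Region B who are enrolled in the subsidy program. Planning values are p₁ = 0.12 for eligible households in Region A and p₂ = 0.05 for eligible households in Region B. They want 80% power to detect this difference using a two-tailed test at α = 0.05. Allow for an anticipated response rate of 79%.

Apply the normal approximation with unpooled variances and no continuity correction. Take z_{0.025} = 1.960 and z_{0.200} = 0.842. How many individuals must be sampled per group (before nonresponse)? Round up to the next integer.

n = 311 per group

n = (z_{α/2} + z_β)² · [p₁(1−p₁) + p₂(1−p₂)] / (p₁ − p₂)²
  = (1.960 + 0.842)² · (0.12·0.88 + 0.05·0.95) / (0.07)²
  = (2.802)² · (0.1056 + 0.0475) / 0.0049
  = 7.8512 · 0.1531 / 0.0049
  = 245.31
Adjust for 79% response: 245.31 / 0.79 = 310.52.
Round up → n = 311 per group.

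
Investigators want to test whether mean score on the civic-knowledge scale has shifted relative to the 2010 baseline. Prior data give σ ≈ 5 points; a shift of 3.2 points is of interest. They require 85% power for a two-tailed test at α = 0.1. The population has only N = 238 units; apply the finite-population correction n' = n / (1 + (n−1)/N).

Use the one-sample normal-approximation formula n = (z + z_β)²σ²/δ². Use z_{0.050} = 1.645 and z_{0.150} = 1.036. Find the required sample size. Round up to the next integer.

n = 17

n = (z_{α/2} + z_β)² · σ² / δ²
  = (1.645 + 1.036)² · 5² / 3.2²
  = 7.1878 · 25 / 10.24
  = 17.55
Finite-population correction (N = 238): 17.55 / (1 + (17.55 − 1)/238) = 16.41.
Round up → n = 17.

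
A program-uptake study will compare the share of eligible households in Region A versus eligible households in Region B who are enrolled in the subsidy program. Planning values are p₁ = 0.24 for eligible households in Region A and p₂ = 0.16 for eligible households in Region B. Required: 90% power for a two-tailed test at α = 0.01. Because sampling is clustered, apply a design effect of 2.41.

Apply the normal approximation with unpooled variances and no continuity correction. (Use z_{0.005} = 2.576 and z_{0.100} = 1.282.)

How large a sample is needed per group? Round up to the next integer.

n = (z_{α/2} + z_β)² · [p₁(1−p₁) + p₂(1−p₂)] / (p₁ − p₂)²
  = (2.576 + 1.282)² · (0.24·0.76 + 0.16·0.84) / (0.08)²
  = (3.858)² · (0.1824 + 0.1344) / 0.0064
  = 14.8842 · 0.3168 / 0.0064
  = 736.77
Design effect: 2.41 × 736.77 = 1775.61.
Round up → n = 1776 per group.

n = 1776 per group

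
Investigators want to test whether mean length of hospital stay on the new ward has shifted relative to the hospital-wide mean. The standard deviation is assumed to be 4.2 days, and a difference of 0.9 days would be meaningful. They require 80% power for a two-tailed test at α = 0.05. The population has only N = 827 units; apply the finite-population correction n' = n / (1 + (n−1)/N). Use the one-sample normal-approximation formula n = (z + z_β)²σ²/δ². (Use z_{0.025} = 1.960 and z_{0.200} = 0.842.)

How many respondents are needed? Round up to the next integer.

n = 142

n = (z_{α/2} + z_β)² · σ² / δ²
  = (1.960 + 0.842)² · 4.2² / 0.9²
  = 7.8512 · 17.64 / 0.81
  = 170.98
Finite-population correction (N = 827): 170.98 / (1 + (170.98 − 1)/827) = 141.83.
Round up → n = 142.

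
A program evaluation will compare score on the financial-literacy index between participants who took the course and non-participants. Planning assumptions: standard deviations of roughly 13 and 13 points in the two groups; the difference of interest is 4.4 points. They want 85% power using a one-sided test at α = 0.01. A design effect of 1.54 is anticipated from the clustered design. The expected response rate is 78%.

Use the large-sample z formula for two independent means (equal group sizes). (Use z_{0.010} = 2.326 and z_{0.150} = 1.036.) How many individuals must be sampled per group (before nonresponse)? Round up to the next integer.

n = 390 per group

n = (z_α + z_β)² · (σ₁² + σ₂²) / δ²
  = (2.326 + 1.036)² · (13² + 13² = 338) / 4.4²
  = 11.3030 · 338 / 19.36
  = 197.34
Design effect: 1.54 × 197.34 = 303.90.
Adjust for 78% response: 303.90 / 0.78 = 389.61.
Round up → n = 390 per group.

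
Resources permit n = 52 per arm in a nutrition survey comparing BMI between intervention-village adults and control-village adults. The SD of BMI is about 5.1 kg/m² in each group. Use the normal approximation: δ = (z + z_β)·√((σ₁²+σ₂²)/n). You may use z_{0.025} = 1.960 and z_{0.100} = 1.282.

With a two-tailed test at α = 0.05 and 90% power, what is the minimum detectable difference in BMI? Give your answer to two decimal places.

Minimum detectable difference ≈ 3.24 kg/m²

δ = (z_{α/2} + z_β) · √((σ₁²+σ₂²)/n)
  = (1.960 + 1.282) · √(52.02/52)
  = 3.242 · √1.0004
  = 3.242 · 1.0002
  = 3.2426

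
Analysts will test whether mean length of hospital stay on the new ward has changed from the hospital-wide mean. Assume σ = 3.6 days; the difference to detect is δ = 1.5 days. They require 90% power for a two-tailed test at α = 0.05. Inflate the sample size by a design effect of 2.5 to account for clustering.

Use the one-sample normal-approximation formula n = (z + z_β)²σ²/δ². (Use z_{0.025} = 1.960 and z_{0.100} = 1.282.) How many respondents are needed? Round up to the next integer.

n = 152

n = (z_{α/2} + z_β)² · σ² / δ²
  = (1.960 + 1.282)² · 3.6² / 1.5²
  = 10.5106 · 12.96 / 2.25
  = 60.54
Design effect: 2.5 × 60.54 = 151.35.
Round up → n = 152.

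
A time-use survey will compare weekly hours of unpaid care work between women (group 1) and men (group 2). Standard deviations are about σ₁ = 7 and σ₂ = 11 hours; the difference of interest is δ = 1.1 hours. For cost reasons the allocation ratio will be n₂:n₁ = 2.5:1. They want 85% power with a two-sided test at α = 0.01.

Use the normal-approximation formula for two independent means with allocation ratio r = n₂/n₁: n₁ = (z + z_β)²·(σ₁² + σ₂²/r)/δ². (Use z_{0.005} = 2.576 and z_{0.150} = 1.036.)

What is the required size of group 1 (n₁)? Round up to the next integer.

n₁ = (z_{α/2} + z_β)² · (σ₁² + σ₂²/r) / δ²
   = (2.576 + 1.036)² · (7² + 11²/2.5) / 1.1²
   = 13.0465 · (49 + 48.4) / 1.21
   = 13.0465 · 97.4 / 1.21
   = 1050.19
Round up → n₁ = 1051; n₂ = r·n₁ = 2.5 × 1051 = 2628.

n₁ = 1051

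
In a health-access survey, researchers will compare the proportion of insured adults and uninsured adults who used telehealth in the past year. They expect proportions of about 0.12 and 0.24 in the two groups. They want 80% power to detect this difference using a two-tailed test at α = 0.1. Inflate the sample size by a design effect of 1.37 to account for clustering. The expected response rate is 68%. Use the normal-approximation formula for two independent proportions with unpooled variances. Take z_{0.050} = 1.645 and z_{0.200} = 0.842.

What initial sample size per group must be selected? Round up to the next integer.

n = 250 per group

n = (z_{α/2} + z_β)² · [p₁(1−p₁) + p₂(1−p₂)] / (p₁ − p₂)²
  = (1.645 + 0.842)² · (0.12·0.88 + 0.24·0.76) / (-0.12)²
  = (2.487)² · (0.1056 + 0.1824) / 0.0144
  = 6.1852 · 0.2880 / 0.0144
  = 123.70
Design effect: 1.37 × 123.70 = 169.47.
Adjust for 68% response: 169.47 / 0.68 = 249.23.
Round up → n = 250 per group.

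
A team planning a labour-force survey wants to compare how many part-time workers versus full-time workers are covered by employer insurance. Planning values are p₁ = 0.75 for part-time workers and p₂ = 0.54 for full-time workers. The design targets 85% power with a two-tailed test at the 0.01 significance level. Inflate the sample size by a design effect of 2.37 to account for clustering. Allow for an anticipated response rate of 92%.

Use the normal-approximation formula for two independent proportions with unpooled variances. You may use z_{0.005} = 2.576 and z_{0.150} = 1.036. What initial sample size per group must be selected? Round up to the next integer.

n = 333 per group

n = (z_{α/2} + z_β)² · [p₁(1−p₁) + p₂(1−p₂)] / (p₁ − p₂)²
  = (2.576 + 1.036)² · (0.75·0.25 + 0.54·0.46) / (0.21)²
  = (3.612)² · (0.1875 + 0.2484) / 0.0441
  = 13.0465 · 0.4359 / 0.0441
  = 128.96
Design effect: 2.37 × 128.96 = 305.63.
Adjust for 92% response: 305.63 / 0.92 = 332.20.
Round up → n = 333 per group.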